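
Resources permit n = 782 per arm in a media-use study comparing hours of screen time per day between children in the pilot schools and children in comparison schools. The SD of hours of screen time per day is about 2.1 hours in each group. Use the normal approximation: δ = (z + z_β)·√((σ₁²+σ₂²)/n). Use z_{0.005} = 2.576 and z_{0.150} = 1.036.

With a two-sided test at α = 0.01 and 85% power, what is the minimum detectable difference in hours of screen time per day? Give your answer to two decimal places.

Minimum detectable difference ≈ 0.38 hours

δ = (z_{α/2} + z_β) · √((σ₁²+σ₂²)/n)
  = (2.576 + 1.036) · √(8.82/782)
  = 3.612 · √0.01128
  = 3.612 · 0.1062
  = 0.3836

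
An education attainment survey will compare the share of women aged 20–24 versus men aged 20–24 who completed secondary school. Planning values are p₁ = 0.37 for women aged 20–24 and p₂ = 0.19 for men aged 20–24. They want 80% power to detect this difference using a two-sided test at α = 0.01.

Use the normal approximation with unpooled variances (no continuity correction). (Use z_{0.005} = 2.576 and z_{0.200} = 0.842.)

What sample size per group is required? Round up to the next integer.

n = 140 per group

n = (z_{α/2} + z_β)² · [p₁(1−p₁) + p₂(1−p₂)] / (p₁ − p₂)²
  = (2.576 + 0.842)² · (0.37·0.63 + 0.19·0.81) / (0.18)²
  = (3.418)² · (0.2331 + 0.1539) / 0.0324
  = 11.6827 · 0.3870 / 0.0324
  = 139.54
Round up → n = 140 per group.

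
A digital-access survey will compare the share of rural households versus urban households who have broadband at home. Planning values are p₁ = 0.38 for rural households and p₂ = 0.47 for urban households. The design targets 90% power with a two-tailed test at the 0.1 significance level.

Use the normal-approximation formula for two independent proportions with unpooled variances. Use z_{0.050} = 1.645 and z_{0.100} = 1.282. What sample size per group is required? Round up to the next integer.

n = 513 per group

n = (z_{α/2} + z_β)² · [p₁(1−p₁) + p₂(1−p₂)] / (p₁ − p₂)²
  = (1.645 + 1.282)² · (0.38·0.62 + 0.47·0.53) / (-0.09)²
  = (2.927)² · (0.2356 + 0.2491) / 0.0081
  = 8.5673 · 0.4847 / 0.0081
  = 512.66
Round up → n = 513 per group.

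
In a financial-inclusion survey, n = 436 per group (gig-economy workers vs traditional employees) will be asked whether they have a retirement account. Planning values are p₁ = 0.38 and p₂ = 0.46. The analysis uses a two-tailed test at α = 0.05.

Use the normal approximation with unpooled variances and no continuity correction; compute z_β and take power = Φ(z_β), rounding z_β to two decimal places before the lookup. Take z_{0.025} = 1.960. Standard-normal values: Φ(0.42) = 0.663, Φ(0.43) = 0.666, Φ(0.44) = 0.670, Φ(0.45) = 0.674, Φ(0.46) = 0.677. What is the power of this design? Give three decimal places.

z_β = |p₁−p₂|·√(n/[p₁q₁+p₂q₂]) − z_{α/2}
    = 0.08 · √(436/0.4840) − 1.960
    = 0.08 · 30.0138 − 1.960
    = 2.4011 − 1.960 = 0.4411 → 0.44
Power = Φ(0.44) = 0.670.

Power ≈ 0.670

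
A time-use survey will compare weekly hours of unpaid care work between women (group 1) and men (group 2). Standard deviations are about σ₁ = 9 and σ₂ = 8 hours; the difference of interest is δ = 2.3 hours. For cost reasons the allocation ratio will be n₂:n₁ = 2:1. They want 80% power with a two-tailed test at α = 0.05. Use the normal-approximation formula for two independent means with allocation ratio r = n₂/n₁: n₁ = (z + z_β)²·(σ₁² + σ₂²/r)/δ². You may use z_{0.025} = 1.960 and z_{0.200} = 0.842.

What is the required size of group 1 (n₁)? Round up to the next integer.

n₁ = 168

n₁ = (z_{α/2} + z_β)² · (σ₁² + σ₂²/r) / δ²
   = (1.960 + 0.842)² · (9² + 8²/2) / 2.3²
   = 7.8512 · (81 + 32) / 5.29
   = 7.8512 · 113 / 5.29
   = 167.71
Round up → n₁ = 168; n₂ = r·n₁ = 2 × 168 = 336.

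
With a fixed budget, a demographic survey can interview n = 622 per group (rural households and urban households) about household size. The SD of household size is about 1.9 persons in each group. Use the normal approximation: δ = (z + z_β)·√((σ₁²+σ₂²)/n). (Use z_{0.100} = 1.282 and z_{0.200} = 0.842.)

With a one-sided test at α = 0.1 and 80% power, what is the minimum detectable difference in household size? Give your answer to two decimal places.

δ = (z_α + z_β) · √((σ₁²+σ₂²)/n)
  = (1.282 + 0.842) · √(7.22/622)
  = 2.124 · √0.01161
  = 2.124 · 0.1077
  = 0.2288

Minimum detectable difference ≈ 0.23 persons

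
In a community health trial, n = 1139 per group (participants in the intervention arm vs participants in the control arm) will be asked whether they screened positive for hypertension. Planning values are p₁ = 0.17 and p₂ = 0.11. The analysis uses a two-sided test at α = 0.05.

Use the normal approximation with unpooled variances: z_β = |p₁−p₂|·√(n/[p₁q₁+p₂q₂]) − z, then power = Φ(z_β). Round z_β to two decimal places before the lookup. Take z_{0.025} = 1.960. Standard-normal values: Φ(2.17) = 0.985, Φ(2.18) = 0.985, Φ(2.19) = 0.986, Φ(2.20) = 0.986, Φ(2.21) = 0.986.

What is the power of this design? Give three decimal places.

z_β = |p₁−p₂|·√(n/[p₁q₁+p₂q₂]) − z_{α/2}
    = 0.06 · √(1139/0.2390) − 1.960
    = 0.06 · 69.0340 − 1.960
    = 4.1420 − 1.960 = 2.1820 → 2.18
Power = Φ(2.18) = 0.985.

Power ≈ 0.985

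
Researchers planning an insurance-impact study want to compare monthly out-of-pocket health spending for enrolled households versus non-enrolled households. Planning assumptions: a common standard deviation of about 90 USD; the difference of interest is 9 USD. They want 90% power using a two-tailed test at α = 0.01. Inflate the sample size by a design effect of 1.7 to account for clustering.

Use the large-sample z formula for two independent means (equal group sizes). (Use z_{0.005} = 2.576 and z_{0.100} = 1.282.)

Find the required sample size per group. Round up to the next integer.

n = 5061 per group

n = (z_{α/2} + z_β)² · (σ₁² + σ₂²) / δ²
  = (2.576 + 1.282)² · (2·90² = 16200) / 9²
  = 14.8842 · 16200 / 81
  = 2976.83
Design effect: 1.7 × 2976.83 = 5060.62.
Round up → n = 5061 per group.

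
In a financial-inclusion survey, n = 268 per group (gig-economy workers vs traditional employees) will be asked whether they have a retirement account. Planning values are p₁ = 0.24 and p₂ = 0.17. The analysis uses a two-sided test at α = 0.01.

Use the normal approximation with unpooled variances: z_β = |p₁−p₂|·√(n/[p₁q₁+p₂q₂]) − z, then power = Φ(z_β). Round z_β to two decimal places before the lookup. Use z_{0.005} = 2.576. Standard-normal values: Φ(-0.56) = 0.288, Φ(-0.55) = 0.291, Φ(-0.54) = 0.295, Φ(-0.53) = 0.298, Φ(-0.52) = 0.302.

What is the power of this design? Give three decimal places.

Power ≈ 0.288

z_β = |p₁−p₂|·√(n/[p₁q₁+p₂q₂]) − z_{α/2}
    = 0.07 · √(268/0.3235) − 2.576
    = 0.07 · 28.7826 − 2.576
    = 2.0148 − 2.576 = -0.5612 → -0.56
Power = Φ(-0.56) = 0.288.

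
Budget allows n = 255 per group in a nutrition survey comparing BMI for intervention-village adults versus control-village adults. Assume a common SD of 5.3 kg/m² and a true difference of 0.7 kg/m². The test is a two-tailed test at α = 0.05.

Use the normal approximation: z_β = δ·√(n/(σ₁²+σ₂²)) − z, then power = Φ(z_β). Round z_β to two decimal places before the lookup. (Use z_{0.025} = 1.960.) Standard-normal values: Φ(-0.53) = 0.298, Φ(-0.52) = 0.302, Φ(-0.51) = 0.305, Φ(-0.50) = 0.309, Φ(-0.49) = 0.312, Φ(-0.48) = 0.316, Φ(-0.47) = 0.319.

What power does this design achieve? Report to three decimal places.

Power ≈ 0.319

z_β = δ·√(n/(σ₁²+σ₂²)) − z_{α/2}
    = 0.7 · √(255/56.18) − 1.960
    = 0.7 · 2.13049 − 1.960
    = 1.4913 − 1.960 = -0.4687 → -0.47
Power = Φ(-0.47) = 0.319.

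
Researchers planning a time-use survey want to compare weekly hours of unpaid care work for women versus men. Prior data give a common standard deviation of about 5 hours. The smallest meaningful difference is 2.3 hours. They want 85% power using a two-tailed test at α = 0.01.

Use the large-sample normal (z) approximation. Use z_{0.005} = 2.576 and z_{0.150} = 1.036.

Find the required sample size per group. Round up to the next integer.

n = 124 per group

n = (z_{α/2} + z_β)² · (σ₁² + σ₂²) / δ²
  = (2.576 + 1.036)² · (2·5² = 50) / 2.3²
  = 13.0465 · 50 / 5.29
  = 123.31
Round up → n = 124 per group.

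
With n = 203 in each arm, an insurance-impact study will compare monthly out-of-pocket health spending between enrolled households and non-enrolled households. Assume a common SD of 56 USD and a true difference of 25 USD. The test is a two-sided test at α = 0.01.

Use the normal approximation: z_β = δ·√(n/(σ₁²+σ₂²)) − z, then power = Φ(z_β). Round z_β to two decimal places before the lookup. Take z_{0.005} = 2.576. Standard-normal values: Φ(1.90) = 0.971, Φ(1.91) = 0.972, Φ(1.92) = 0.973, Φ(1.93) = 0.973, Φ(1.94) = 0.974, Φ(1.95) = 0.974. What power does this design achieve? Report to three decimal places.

Power ≈ 0.973

z_β = δ·√(n/(σ₁²+σ₂²)) − z_{α/2}
    = 25 · √(203/6272) − 2.576
    = 25 · 0.17991 − 2.576
    = 4.4976 − 2.576 = 1.9216 → 1.92
Power = Φ(1.92) = 0.973.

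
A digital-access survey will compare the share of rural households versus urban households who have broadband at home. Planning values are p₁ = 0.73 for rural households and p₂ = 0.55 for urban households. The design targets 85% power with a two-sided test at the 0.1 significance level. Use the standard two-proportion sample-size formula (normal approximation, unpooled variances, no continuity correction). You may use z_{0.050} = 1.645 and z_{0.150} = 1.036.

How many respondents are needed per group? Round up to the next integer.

n = 99 per group

n = (z_{α/2} + z_β)² · [p₁(1−p₁) + p₂(1−p₂)] / (p₁ − p₂)²
  = (1.645 + 1.036)² · (0.73·0.27 + 0.55·0.45) / (0.18)²
  = (2.681)² · (0.1971 + 0.2475) / 0.0324
  = 7.1878 · 0.4446 / 0.0324
  = 98.63
Round up → n = 99 per group.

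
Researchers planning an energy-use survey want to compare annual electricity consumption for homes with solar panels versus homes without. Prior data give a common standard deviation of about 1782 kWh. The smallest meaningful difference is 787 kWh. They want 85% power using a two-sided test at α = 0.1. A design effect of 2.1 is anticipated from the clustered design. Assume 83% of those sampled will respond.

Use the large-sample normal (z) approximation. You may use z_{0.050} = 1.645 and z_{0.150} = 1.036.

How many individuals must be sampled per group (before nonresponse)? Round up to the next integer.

n = (z_{α/2} + z_β)² · (σ₁² + σ₂²) / δ²
  = (1.645 + 1.036)² · (2·1782² = 6351048) / 787²
  = 7.1878 · 6351048 / 619369
  = 73.70
Design effect: 2.1 × 73.70 = 154.78.
Adjust for 83% response: 154.78 / 0.83 = 186.48.
Round up → n = 187 per group.

n = 187 per group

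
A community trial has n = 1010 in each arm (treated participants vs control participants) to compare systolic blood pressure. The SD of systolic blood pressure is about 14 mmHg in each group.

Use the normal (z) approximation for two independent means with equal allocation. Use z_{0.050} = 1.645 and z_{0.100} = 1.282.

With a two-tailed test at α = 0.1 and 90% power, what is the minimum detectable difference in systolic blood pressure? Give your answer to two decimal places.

Minimum detectable difference ≈ 1.82 mmHg

δ = (z_{α/2} + z_β) · √((σ₁²+σ₂²)/n)
  = (1.645 + 1.282) · √(392/1010)
  = 2.927 · √0.38812
  = 2.927 · 0.6230
  = 1.8235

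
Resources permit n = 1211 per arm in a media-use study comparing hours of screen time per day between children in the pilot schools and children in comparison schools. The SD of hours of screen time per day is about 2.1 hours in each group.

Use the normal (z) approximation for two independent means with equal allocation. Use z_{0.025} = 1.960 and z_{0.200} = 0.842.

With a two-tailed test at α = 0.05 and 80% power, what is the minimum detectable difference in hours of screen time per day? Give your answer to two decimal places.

δ = (z_{α/2} + z_β) · √((σ₁²+σ₂²)/n)
  = (1.960 + 0.842) · √(8.82/1211)
  = 2.802 · √0.00728
  = 2.802 · 0.0853
  = 0.2391

Minimum detectable difference ≈ 0.24 hours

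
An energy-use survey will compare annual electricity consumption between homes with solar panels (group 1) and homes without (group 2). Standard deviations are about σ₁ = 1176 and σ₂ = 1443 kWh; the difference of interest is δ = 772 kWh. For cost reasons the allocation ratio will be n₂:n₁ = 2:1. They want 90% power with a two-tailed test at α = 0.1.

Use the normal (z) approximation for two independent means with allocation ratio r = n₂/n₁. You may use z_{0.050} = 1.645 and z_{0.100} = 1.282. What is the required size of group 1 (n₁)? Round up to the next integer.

n₁ = 35

n₁ = (z_{α/2} + z_β)² · (σ₁² + σ₂²/r) / δ²
   = (1.645 + 1.282)² · (1176² + 1443²/2) / 772²
   = 8.5673 · (1382976 + 1041124.5) / 595984
   = 8.5673 · 2424100.5 / 595984
   = 34.85
Round up → n₁ = 35; n₂ = r·n₁ = 2 × 35 = 70.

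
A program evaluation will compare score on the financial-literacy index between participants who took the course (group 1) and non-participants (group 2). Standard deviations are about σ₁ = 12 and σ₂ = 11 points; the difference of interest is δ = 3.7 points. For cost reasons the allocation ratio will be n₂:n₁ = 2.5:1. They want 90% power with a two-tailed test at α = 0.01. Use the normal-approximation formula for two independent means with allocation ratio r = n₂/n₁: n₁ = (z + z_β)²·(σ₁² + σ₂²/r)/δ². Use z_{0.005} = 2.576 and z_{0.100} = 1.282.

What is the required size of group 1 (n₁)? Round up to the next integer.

n₁ = 210

n₁ = (z_{α/2} + z_β)² · (σ₁² + σ₂²/r) / δ²
   = (2.576 + 1.282)² · (12² + 11²/2.5) / 3.7²
   = 14.8842 · (144 + 48.4) / 13.69
   = 14.8842 · 192.4 / 13.69
   = 209.18
Round up → n₁ = 210; n₂ = r·n₁ = 2.5 × 210 = 525.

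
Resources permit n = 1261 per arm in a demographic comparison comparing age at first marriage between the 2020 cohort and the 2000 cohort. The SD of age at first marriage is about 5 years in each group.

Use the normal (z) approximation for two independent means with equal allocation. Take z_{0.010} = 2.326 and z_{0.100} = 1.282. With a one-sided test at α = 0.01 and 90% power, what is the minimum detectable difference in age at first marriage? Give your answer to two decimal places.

Minimum detectable difference ≈ 0.72 years

δ = (z_α + z_β) · √((σ₁²+σ₂²)/n)
  = (2.326 + 1.282) · √(50/1261)
  = 3.608 · √0.03965
  = 3.608 · 0.1991
  = 0.7184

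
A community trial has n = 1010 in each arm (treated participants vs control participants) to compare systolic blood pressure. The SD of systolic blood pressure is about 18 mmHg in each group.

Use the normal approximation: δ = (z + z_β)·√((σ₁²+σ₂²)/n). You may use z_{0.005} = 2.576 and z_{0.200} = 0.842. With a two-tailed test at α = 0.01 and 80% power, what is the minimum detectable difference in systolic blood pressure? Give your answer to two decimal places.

Minimum detectable difference ≈ 2.74 mmHg

δ = (z_{α/2} + z_β) · √((σ₁²+σ₂²)/n)
  = (2.576 + 0.842) · √(648/1010)
  = 3.418 · √0.64158
  = 3.418 · 0.8010
  = 2.7378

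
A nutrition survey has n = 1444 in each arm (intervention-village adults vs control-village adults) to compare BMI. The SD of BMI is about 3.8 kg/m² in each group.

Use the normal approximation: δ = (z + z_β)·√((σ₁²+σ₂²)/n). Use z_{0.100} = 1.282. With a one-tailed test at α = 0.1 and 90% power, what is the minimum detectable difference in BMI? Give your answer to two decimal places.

δ = (z_α + z_β) · √((σ₁²+σ₂²)/n)
  = (1.282 + 1.282) · √(28.88/1444)
  = 2.564 · √0.02
  = 2.564 · 0.1414
  = 0.3626

Minimum detectable difference ≈ 0.36 kg/m²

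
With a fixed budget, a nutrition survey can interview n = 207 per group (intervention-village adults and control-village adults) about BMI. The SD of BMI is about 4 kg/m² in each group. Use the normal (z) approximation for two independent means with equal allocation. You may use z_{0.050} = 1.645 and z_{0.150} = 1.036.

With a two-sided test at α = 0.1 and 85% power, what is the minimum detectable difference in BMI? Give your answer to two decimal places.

Minimum detectable difference ≈ 1.05 kg/m²

δ = (z_{α/2} + z_β) · √((σ₁²+σ₂²)/n)
  = (1.645 + 1.036) · √(32/207)
  = 2.681 · √0.15459
  = 2.681 · 0.3932
  = 1.0541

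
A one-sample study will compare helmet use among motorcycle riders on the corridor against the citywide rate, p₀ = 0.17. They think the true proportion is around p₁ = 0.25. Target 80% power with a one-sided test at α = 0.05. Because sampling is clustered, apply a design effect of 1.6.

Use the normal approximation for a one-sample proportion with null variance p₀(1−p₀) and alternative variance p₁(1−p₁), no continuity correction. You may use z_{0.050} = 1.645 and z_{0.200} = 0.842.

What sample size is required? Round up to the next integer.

n = 242

n = [z_α·√(p₀q₀) + z_β·√(p₁q₁)]² / (p₁ − p₀)²
  = [1.645·√(0.17·0.83) + 0.842·√(0.25·0.75)]² / (0.08)²
  = [1.645·0.3756 + 0.842·0.4330]² / 0.0064
  = [0.9825]² / 0.0064
  = 150.83
Design effect: 1.6 × 150.83 = 241.33.
Round up → n = 242.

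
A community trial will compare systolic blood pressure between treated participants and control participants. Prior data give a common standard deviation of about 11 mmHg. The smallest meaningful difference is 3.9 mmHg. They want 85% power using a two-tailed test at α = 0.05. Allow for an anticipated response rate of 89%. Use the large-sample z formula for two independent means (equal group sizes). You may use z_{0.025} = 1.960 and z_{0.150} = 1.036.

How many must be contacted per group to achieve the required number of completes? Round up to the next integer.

n = (z_{α/2} + z_β)² · (σ₁² + σ₂²) / δ²
  = (1.960 + 1.036)² · (2·11² = 242) / 3.9²
  = 8.9760 · 242 / 15.21
  = 142.81
Adjust for 89% response: 142.81 / 0.89 = 160.46.
Round up → n = 161 per group.

n = 161 per group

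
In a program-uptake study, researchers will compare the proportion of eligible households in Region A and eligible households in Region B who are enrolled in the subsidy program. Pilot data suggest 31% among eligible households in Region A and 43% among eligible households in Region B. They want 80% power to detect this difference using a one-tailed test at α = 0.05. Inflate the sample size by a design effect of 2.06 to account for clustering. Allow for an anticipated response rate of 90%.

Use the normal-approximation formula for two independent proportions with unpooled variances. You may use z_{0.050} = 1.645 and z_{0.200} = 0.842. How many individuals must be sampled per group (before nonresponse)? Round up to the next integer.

n = (z_α + z_β)² · [p₁(1−p₁) + p₂(1−p₂)] / (p₁ − p₂)²
  = (1.645 + 0.842)² · (0.31·0.69 + 0.43·0.57) / (-0.12)²
  = (2.487)² · (0.2139 + 0.2451) / 0.0144
  = 6.1852 · 0.4590 / 0.0144
  = 197.15
Design effect: 2.06 × 197.15 = 406.13.
Adjust for 90% response: 406.13 / 0.90 = 451.26.
Round up → n = 452 per group.

n = 452 per group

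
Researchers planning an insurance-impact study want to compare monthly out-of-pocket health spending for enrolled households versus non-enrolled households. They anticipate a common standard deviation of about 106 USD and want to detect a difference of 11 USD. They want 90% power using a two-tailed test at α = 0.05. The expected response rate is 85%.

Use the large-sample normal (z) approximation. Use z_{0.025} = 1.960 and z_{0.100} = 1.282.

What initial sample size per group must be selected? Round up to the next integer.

n = (z_{α/2} + z_β)² · (σ₁² + σ₂²) / δ²
  = (1.960 + 1.282)² · (2·106² = 22472) / 11²
  = 10.5106 · 22472 / 121
  = 1952.01
Adjust for 85% response: 1952.01 / 0.85 = 2296.48.
Round up → n = 2297 per group.

n = 2297 per group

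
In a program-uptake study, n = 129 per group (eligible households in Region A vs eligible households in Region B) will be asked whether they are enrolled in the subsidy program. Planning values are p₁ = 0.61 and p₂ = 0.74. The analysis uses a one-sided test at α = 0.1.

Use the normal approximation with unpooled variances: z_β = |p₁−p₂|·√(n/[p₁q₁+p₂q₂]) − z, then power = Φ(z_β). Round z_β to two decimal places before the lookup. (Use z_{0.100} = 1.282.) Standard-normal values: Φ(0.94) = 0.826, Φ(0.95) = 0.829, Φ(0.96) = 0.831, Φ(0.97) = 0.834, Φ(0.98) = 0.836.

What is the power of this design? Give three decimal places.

z_β = |p₁−p₂|·√(n/[p₁q₁+p₂q₂]) − z_α
    = 0.13 · √(129/0.4303) − 1.282
    = 0.13 · 17.3145 − 1.282
    = 2.2509 − 1.282 = 0.9689 → 0.97
Power = Φ(0.97) = 0.834.

Power ≈ 0.834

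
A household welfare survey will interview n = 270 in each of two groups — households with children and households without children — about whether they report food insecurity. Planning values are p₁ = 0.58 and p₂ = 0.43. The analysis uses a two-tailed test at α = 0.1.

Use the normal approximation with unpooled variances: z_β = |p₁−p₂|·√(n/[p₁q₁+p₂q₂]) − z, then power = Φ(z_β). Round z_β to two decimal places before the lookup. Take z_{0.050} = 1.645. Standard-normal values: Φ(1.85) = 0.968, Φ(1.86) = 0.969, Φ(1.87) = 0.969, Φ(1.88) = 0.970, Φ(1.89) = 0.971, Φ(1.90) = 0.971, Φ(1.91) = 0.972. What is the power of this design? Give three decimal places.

z_β = |p₁−p₂|·√(n/[p₁q₁+p₂q₂]) − z_{α/2}
    = 0.15 · √(270/0.4887) − 1.645
    = 0.15 · 23.5050 − 1.645
    = 3.5258 − 1.645 = 1.8808 → 1.88
Power = Φ(1.88) = 0.970.

Power ≈ 0.970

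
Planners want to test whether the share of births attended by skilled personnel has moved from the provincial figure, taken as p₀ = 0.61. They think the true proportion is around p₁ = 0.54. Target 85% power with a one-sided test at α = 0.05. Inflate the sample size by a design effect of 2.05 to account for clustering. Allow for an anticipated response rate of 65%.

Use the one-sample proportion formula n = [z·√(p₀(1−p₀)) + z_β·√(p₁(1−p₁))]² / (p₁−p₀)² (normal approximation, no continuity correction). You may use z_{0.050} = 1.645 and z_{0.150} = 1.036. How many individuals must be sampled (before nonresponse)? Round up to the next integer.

n = [z_α·√(p₀q₀) + z_β·√(p₁q₁)]² / (p₁ − p₀)²
  = [1.645·√(0.61·0.39) + 1.036·√(0.54·0.46)]² / (-0.07)²
  = [1.645·0.4877 + 1.036·0.4984]² / 0.0049
  = [1.3187]² / 0.0049
  = 354.89
Design effect: 2.05 × 354.89 = 727.52.
Adjust for 65% response: 727.52 / 0.65 = 1119.25.
Round up → n = 1120.

n = 1120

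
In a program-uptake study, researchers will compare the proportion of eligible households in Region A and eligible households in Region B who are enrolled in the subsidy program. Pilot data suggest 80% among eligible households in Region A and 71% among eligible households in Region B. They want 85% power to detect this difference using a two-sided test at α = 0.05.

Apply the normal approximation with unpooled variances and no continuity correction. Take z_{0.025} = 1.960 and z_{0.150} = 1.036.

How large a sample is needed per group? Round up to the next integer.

n = 406 per group

n = (z_{α/2} + z_β)² · [p₁(1−p₁) + p₂(1−p₂)] / (p₁ − p₂)²
  = (1.960 + 1.036)² · (0.80·0.20 + 0.71·0.29) / (0.09)²
  = (2.996)² · (0.1600 + 0.2059) / 0.0081
  = 8.9760 · 0.3659 / 0.0081
  = 405.47
Round up → n = 406 per group.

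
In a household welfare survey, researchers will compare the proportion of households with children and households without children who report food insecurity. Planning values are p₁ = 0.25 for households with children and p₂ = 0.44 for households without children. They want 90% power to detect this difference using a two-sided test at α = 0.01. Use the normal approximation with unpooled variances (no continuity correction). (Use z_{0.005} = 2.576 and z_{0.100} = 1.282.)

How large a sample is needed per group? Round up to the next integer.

n = (z_{α/2} + z_β)² · [p₁(1−p₁) + p₂(1−p₂)] / (p₁ − p₂)²
  = (2.576 + 1.282)² · (0.25·0.75 + 0.44·0.56) / (-0.19)²
  = (3.858)² · (0.1875 + 0.2464) / 0.0361
  = 14.8842 · 0.4339 / 0.0361
  = 178.90
Round up → n = 179 per group.

n = 179 per group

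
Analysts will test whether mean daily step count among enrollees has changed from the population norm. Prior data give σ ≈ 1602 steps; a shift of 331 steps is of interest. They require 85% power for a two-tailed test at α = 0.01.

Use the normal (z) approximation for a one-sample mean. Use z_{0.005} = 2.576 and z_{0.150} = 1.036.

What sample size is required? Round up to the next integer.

n = (z_{α/2} + z_β)² · σ² / δ²
  = (2.576 + 1.036)² · 1602² / 331²
  = 13.0465 · 2566404 / 109561
  = 305.61
Round up → n = 306.

n = 306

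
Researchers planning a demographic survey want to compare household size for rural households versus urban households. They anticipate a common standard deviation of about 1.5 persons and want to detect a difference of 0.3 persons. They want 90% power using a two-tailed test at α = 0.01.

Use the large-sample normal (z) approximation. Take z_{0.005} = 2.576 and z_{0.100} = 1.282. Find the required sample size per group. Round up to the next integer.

n = (z_{α/2} + z_β)² · (σ₁² + σ₂²) / δ²
  = (2.576 + 1.282)² · (2·1.5² = 4.5) / 0.3²
  = 14.8842 · 4.5 / 0.09
  = 744.21
Round up → n = 745 per group.

n = 745 per group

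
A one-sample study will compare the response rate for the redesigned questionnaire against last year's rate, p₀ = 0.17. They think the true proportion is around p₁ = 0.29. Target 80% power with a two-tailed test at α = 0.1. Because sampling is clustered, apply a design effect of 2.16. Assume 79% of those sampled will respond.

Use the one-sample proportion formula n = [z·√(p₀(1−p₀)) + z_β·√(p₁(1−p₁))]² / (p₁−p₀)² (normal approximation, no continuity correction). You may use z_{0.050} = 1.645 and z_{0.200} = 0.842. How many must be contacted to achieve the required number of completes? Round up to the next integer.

n = 190

n = [z_{α/2}·√(p₀q₀) + z_β·√(p₁q₁)]² / (p₁ − p₀)²
  = [1.645·√(0.17·0.83) + 0.842·√(0.29·0.71)]² / (0.12)²
  = [1.645·0.3756 + 0.842·0.4538]² / 0.0144
  = [1.0000]² / 0.0144
  = 69.44
Design effect: 2.16 × 69.44 = 150.00.
Adjust for 79% response: 150.00 / 0.79 = 189.87.
Round up → n = 190.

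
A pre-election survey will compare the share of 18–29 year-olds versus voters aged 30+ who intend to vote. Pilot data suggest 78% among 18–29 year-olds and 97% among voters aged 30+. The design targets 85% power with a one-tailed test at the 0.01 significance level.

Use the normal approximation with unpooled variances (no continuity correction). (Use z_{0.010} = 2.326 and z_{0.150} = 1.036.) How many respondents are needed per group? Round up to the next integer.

n = (z_α + z_β)² · [p₁(1−p₁) + p₂(1−p₂)] / (p₁ − p₂)²
  = (2.326 + 1.036)² · (0.78·0.22 + 0.97·0.03) / (-0.19)²
  = (3.362)² · (0.1716 + 0.0291) / 0.0361
  = 11.3030 · 0.2007 / 0.0361
  = 62.84
Round up → n = 63 per group.

n = 63 per group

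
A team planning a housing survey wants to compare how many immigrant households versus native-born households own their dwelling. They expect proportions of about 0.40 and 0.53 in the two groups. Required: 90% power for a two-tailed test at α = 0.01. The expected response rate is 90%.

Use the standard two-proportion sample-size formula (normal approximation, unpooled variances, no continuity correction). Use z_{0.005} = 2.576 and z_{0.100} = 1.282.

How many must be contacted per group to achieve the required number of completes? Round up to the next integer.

n = 479 per group

n = (z_{α/2} + z_β)² · [p₁(1−p₁) + p₂(1−p₂)] / (p₁ − p₂)²
  = (2.576 + 1.282)² · (0.40·0.60 + 0.53·0.47) / (-0.13)²
  = (3.858)² · (0.2400 + 0.2491) / 0.0169
  = 14.8842 · 0.4891 / 0.0169
  = 430.76
Adjust for 90% response: 430.76 / 0.90 = 478.62.
Round up → n = 479 per group.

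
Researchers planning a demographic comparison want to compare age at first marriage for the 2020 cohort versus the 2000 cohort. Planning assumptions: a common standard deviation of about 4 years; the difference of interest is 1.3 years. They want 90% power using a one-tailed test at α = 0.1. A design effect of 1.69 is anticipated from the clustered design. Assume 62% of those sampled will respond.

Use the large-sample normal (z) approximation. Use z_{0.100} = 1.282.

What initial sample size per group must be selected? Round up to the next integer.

n = (z_α + z_β)² · (σ₁² + σ₂²) / δ²
  = (1.282 + 1.282)² · (2·4² = 32) / 1.3²
  = 6.5741 · 32 / 1.69
  = 124.48
Design effect: 1.69 × 124.48 = 210.37.
Adjust for 62% response: 210.37 / 0.62 = 339.31.
Round up → n = 340 per group.

n = 340 per group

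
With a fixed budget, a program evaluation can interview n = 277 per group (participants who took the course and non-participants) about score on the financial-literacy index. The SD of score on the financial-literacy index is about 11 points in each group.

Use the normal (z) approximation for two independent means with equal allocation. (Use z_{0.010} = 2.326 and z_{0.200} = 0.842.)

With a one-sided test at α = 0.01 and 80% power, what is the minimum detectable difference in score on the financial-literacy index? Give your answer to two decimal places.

Minimum detectable difference ≈ 2.96 points

δ = (z_α + z_β) · √((σ₁²+σ₂²)/n)
  = (2.326 + 0.842) · √(242/277)
  = 3.168 · √0.87365
  = 3.168 · 0.9347
  = 2.9611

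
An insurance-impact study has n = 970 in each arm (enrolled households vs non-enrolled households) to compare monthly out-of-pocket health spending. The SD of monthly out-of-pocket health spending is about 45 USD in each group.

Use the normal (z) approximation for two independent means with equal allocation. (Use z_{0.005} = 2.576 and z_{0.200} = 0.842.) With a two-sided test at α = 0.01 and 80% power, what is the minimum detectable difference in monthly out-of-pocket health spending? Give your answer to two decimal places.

δ = (z_{α/2} + z_β) · √((σ₁²+σ₂²)/n)
  = (2.576 + 0.842) · √(4050/970)
  = 3.418 · √4.1753
  = 3.418 · 2.0433
  = 6.9842

Minimum detectable difference ≈ 6.98 USD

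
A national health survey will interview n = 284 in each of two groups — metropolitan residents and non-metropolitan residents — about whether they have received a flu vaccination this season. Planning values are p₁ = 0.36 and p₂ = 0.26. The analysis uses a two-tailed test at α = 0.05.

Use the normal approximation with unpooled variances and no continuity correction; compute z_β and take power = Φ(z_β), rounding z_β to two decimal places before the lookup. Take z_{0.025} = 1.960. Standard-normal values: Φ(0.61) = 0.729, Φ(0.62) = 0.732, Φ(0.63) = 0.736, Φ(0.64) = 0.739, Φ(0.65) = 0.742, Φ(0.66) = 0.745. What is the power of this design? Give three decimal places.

z_β = |p₁−p₂|·√(n/[p₁q₁+p₂q₂]) − z_{α/2}
    = 0.10 · √(284/0.4228) − 1.960
    = 0.10 · 25.9174 − 1.960
    = 2.5917 − 1.960 = 0.6317 → 0.63
Power = Φ(0.63) = 0.736.

Power ≈ 0.736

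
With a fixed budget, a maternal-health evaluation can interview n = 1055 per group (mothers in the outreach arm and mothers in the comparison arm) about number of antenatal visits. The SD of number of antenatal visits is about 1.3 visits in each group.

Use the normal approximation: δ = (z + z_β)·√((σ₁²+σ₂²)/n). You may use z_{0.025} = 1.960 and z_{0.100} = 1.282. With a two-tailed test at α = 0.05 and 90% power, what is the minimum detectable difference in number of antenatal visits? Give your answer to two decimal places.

Minimum detectable difference ≈ 0.18 visits

δ = (z_{α/2} + z_β) · √((σ₁²+σ₂²)/n)
  = (1.960 + 1.282) · √(3.38/1055)
  = 3.242 · √0.0032
  = 3.242 · 0.0566
  = 0.1835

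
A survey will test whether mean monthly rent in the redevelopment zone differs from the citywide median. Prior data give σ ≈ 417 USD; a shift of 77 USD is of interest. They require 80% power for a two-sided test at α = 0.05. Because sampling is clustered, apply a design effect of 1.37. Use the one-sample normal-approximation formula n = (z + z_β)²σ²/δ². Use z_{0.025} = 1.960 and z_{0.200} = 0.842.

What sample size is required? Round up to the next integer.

n = 316

n = (z_{α/2} + z_β)² · σ² / δ²
  = (1.960 + 0.842)² · 417² / 77²
  = 7.8512 · 173889 / 5929
  = 230.26
Design effect: 1.37 × 230.26 = 315.46.
Round up → n = 316.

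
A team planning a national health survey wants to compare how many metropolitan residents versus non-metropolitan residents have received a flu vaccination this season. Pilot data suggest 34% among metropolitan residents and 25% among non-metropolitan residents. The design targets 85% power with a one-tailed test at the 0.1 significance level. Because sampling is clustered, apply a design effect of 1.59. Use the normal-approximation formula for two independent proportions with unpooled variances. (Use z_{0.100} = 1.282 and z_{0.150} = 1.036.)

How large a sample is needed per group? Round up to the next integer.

n = 435 per group

n = (z_α + z_β)² · [p₁(1−p₁) + p₂(1−p₂)] / (p₁ − p₂)²
  = (1.282 + 1.036)² · (0.34·0.66 + 0.25·0.75) / (0.09)²
  = (2.318)² · (0.2244 + 0.1875) / 0.0081
  = 5.3731 · 0.4119 / 0.0081
  = 273.23
Design effect: 1.59 × 273.23 = 434.44.
Round up → n = 435 per group.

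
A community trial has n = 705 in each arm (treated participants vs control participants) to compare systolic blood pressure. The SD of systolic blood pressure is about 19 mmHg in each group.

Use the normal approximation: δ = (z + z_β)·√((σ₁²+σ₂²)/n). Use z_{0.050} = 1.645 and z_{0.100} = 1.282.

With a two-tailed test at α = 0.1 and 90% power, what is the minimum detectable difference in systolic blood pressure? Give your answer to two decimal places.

Minimum detectable difference ≈ 2.96 mmHg

δ = (z_{α/2} + z_β) · √((σ₁²+σ₂²)/n)
  = (1.645 + 1.282) · √(722/705)
  = 2.927 · √1.0241
  = 2.927 · 1.0120
  = 2.9621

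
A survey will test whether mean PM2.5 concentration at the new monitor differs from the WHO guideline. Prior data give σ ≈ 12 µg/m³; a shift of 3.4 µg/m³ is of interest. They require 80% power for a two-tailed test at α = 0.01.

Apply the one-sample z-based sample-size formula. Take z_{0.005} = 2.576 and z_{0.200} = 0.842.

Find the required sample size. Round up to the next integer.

n = 146

n = (z_{α/2} + z_β)² · σ² / δ²
  = (2.576 + 0.842)² · 12² / 3.4²
  = 11.6827 · 144 / 11.56
  = 145.53
Round up → n = 146.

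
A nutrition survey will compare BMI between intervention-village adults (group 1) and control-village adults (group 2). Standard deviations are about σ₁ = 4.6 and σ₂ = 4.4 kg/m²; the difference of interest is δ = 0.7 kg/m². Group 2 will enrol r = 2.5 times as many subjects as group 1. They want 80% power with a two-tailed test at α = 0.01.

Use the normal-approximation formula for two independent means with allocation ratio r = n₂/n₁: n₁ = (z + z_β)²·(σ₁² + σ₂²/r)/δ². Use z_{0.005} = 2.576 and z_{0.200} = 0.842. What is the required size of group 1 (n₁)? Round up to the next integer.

n₁ = 690

n₁ = (z_{α/2} + z_β)² · (σ₁² + σ₂²/r) / δ²
   = (2.576 + 0.842)² · (4.6² + 4.4²/2.5) / 0.7²
   = 11.6827 · (21.16 + 7.744) / 0.49
   = 11.6827 · 28.904 / 0.49
   = 689.14
Round up → n₁ = 690; n₂ = r·n₁ = 2.5 × 690 = 1725.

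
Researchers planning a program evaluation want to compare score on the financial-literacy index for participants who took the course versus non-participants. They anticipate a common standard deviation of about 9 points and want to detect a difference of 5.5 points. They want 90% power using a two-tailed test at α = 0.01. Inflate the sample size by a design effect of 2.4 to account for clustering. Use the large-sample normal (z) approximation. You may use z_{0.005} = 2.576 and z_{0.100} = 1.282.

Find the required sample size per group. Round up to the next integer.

n = 192 per group

n = (z_{α/2} + z_β)² · (σ₁² + σ₂²) / δ²
  = (2.576 + 1.282)² · (2·9² = 162) / 5.5²
  = 14.8842 · 162 / 30.25
  = 79.71
Design effect: 2.4 × 79.71 = 191.30.
Round up → n = 192 per group.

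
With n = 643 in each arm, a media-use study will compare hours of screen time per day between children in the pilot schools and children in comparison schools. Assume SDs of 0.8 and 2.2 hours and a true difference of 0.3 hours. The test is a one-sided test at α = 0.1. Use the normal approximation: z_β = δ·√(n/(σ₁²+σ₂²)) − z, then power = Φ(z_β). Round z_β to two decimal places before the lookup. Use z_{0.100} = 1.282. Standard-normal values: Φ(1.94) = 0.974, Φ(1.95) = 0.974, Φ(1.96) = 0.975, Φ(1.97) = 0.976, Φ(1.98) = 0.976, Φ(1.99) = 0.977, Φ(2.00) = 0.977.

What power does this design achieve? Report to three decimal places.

Power ≈ 0.976

z_β = δ·√(n/(σ₁²+σ₂²)) − z_α
    = 0.3 · √(643/5.48) − 1.282
    = 0.3 · 10.83216 − 1.282
    = 3.2496 − 1.282 = 1.9676 → 1.97
Power = Φ(1.97) = 0.976.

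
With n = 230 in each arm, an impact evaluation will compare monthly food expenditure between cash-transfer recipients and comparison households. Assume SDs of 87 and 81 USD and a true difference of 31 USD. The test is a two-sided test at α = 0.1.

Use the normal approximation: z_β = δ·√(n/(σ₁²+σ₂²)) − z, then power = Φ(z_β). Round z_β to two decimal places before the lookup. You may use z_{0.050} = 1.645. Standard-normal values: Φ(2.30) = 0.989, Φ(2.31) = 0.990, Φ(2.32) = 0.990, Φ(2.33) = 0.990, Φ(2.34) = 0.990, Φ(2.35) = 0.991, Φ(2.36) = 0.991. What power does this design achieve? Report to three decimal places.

z_β = δ·√(n/(σ₁²+σ₂²)) − z_{α/2}
    = 31 · √(230/14130) − 1.645
    = 31 · 0.12758 − 1.645
    = 3.9551 − 1.645 = 2.3101 → 2.31
Power = Φ(2.31) = 0.990.

Power ≈ 0.990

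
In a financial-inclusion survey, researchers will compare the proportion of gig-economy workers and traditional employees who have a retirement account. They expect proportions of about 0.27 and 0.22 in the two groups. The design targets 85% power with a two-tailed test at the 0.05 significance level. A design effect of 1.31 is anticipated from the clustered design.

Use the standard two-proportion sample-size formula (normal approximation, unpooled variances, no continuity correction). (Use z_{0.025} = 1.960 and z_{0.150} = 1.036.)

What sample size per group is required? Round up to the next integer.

n = 1735 per group

n = (z_{α/2} + z_β)² · [p₁(1−p₁) + p₂(1−p₂)] / (p₁ − p₂)²
  = (1.960 + 1.036)² · (0.27·0.73 + 0.22·0.78) / (0.05)²
  = (2.996)² · (0.1971 + 0.1716) / 0.0025
  = 8.9760 · 0.3687 / 0.0025
  = 1323.78
Design effect: 1.31 × 1323.78 = 1734.16.
Round up → n = 1735 per group.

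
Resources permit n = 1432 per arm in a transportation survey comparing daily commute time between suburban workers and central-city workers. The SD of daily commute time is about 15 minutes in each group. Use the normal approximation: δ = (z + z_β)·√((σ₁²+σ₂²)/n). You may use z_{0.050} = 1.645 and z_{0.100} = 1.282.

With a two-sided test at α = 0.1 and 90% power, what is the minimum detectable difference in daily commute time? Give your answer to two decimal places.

δ = (z_{α/2} + z_β) · √((σ₁²+σ₂²)/n)
  = (1.645 + 1.282) · √(450/1432)
  = 2.927 · √0.31425
  = 2.927 · 0.5606
  = 1.6408

Minimum detectable difference ≈ 1.64 minutes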